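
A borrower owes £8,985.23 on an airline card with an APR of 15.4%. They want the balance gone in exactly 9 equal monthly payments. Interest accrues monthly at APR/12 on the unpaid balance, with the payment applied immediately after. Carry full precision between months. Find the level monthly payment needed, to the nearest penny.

£1,063.51

Monthly rate r = 15.4%/12 = 1.28333% = 0.0128333.
Level-payment amortization: P = B₀·r / (1 − (1+r)^(−n)) = 8985.23·0.0128333 / (1 − 1.01283^(−9)).
Denominator 1 − (1+r)^(−9) = 0.108424499.
P = 115.31 / 0.108424499 ≈ 1063.51.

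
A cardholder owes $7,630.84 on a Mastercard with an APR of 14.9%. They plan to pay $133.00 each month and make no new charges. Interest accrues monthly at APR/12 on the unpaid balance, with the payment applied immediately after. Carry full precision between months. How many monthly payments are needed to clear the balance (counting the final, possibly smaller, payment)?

101 payments

Monthly rate r = 14.9%/12 = 1.24167% = 0.0124167.
Recurrence: B ← B·(1+r) − $133.00.
Month 1: interest $94.75; balance after payment $7,592.59.
Month 2: interest $94.27; balance after payment $7,553.86.
Closed form: n = −ln(1 − rB₀/P)/ln(1+r) = −ln(0.2876)/ln(1.01242) ≈ 100.987, so the balance reaches zero during payment 101.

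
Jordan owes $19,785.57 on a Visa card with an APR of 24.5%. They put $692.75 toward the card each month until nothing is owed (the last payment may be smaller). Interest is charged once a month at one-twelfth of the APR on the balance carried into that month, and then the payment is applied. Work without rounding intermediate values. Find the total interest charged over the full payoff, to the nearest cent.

Monthly rate r = 24.5%/12 = 2.04167% = 0.0204167.
Payoff takes n = ⌈−ln(1 − rB₀/P)/ln(1+r)⌉ = ⌈43.291⌉ = 44 payments; the last is $202.94.
Total paid = 43·$692.75 + $202.94 = $29,991.19.
Total interest = total paid − principal = $29,991.19 − $19,785.57 = $10,205.62.

$10,205.62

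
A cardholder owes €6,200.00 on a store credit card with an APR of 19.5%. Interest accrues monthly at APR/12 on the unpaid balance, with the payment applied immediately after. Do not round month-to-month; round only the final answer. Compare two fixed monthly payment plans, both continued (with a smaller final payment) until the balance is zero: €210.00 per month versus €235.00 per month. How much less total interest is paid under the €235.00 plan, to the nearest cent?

Monthly rate r = 19.5%/12 = 1.625% = 0.01625.
At €210.00/mo: n = ⌈−ln(1 − rB₀/P)/ln(1+r)⌉ = 41 payments (last €113.68); total interest = total paid − €6,200.00 = €2,313.68.
At €235.00/mo: 35 payments (last €172.73); total interest €1,962.73.
Interest saved = €2,313.68 − €1,962.73 = €350.95.

€350.95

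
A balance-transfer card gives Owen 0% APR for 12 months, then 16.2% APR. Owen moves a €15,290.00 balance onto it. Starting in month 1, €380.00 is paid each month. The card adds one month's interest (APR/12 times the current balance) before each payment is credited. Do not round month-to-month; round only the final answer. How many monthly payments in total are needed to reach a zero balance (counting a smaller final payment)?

Promo months 1–12 at r₀ = 0%/12 = 0; months 13+ at r₁ = 16.2%/12 = 0.0135.
After month 12 (no interest yet): B = €15,290.00 − 12·€380.00 = €10,730.00.
Then at r₁ with €380.00/mo: n₂ = −ln(1 − r₁·B/P)/ln(1+r₁) ≈ 35.79 → 36 more payments.

48 payments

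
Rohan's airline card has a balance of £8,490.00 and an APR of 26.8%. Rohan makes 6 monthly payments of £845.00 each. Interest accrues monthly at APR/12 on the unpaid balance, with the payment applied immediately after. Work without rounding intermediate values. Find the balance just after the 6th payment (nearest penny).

£4,331.46

Monthly rate r = 26.8%/12 = 2.23333% = 0.0223333.
Each month: B ← B·(1+r) − £845.00.
Month 1: interest £189.61; balance after payment £7,834.61.
Month 2: interest £174.97; balance after payment £7,164.58.
Month 3: interest £160.01; balance after payment £6,479.59.
Month 4: interest £144.71; balance after payment £5,779.30.
Month 5: interest £129.07; balance after payment £5,063.37.
Month 6: interest £113.08; balance after payment £4,331.46.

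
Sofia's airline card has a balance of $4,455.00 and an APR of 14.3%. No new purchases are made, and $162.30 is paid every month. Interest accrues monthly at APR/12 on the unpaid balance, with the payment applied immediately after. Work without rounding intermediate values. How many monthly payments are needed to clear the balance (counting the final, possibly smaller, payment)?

Monthly rate r = 14.3%/12 = 1.19167% = 0.0119167.
Recurrence: B ← B·(1+r) − $162.30.
Month 1: interest $53.09; balance after payment $4,345.79.
Month 2: interest $51.79; balance after payment $4,235.28.
Closed form: n = −ln(1 − rB₀/P)/ln(1+r) = −ln(0.6729)/ln(1.01192) ≈ 33.442, so the balance reaches zero during payment 34.

34 months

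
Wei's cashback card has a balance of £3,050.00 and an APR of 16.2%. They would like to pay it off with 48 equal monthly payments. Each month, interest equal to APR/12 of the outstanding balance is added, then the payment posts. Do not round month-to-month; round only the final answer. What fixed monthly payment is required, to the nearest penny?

Monthly rate r = 16.2%/12 = 1.35% = 0.0135.
Level-payment amortization: P = B₀·r / (1 − (1+r)^(−n)) = 3050.00·0.0135 / (1 − 1.0135^(−48)).
Denominator 1 − (1+r)^(−48) = 0.474636551.
P = 41.175 / 0.474636551 ≈ 86.75.

£86.75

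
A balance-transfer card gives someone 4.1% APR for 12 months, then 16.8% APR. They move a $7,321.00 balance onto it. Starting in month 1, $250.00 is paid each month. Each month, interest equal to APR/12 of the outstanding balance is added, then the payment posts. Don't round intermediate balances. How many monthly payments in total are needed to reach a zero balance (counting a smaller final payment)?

34 payments

Promo months 1–12 at r₀ = 4.1%/12 = 0.00341667; months 13+ at r₁ = 16.8%/12 = 0.014.
After month 12: iterate B ← B·(1+r₀) − $250.00 for 12 months → $4,569.84.
Then at r₁ with $250.00/mo: n₂ = −ln(1 − r₁·B/P)/ln(1+r₁) ≈ 21.26 → 22 more payments.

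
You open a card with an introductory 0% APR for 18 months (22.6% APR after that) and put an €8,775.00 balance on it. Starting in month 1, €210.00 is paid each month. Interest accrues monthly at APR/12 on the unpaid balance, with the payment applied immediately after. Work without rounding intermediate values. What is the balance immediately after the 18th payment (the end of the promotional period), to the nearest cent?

€4,995.00

Promo months 1–18 at r₀ = 0%/12 = 0; months 19+ at r₁ = 22.6%/12 = 0.0188333.
After month 18 (no interest yet): B = €8,775.00 − 18·€210.00 = €4,995.00.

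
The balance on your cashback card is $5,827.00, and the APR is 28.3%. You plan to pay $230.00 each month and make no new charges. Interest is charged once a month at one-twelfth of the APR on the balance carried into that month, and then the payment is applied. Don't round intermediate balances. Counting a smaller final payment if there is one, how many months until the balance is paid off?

Monthly rate r = 28.3%/12 = 2.35833% = 0.0235833.
Recurrence: B ← B·(1+r) − $230.00.
Month 1: interest $137.42; balance after payment $5,734.42.
Month 2: interest $135.24; balance after payment $5,639.66.
Closed form: n = −ln(1 − rB₀/P)/ln(1+r) = −ln(0.40252)/ln(1.02358) ≈ 39.040, so the balance reaches zero during payment 40.

40 months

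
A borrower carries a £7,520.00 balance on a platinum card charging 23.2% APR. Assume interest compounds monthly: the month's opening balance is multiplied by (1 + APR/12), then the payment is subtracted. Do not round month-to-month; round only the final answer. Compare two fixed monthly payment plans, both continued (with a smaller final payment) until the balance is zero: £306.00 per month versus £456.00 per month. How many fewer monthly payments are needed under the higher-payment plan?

13 fewer payments

Monthly rate r = 23.2%/12 = 1.93333% = 0.0193333.
At £306.00/mo: n = ⌈−ln(1 − rB₀/P)/ln(1+r)⌉ = 34 payments (last £203.19); total interest = total paid − £7,520.00 = £2,781.19.
At £456.00/mo: 21 payments (last £23.25); total interest £1,623.25.
Payments saved = 34 − 21 = 13.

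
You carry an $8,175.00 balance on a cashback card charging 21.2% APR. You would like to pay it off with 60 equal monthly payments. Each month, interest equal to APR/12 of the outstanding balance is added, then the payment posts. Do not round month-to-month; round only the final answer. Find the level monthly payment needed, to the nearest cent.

Monthly rate r = 21.2%/12 = 1.76667% = 0.0176667.
Level-payment amortization: P = B₀·r / (1 − (1+r)^(−n)) = 8175.00·0.0176667 / (1 − 1.01767^(−60)).
Denominator 1 − (1+r)^(−60) = 0.650323034.
P = 144.425 / 0.650323034 ≈ 222.08.

$222.08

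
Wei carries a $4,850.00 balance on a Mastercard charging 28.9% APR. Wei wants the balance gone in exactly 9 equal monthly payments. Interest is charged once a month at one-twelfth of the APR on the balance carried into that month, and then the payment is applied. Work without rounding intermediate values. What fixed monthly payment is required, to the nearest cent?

$605.84

Monthly rate r = 28.9%/12 = 2.40833% = 0.0240833.
Level-payment amortization: P = B₀·r / (1 − (1+r)^(−n)) = 4850.00·0.0240833 / (1 − 1.02408^(−9)).
Denominator 1 − (1+r)^(−9) = 0.192797838.
P = 116.804 / 0.192797838 ≈ 605.84.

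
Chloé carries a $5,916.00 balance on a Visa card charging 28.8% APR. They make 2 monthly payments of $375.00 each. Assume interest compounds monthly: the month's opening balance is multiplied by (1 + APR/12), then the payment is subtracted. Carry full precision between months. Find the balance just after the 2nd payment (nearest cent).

Monthly rate r = 28.8%/12 = 2.4% = 0.024.
Each month: B ← B·(1+r) − $375.00.
Month 1: interest $141.98; balance after payment $5,682.98.
Month 2: interest $136.39; balance after payment $5,444.38.

$5,444.38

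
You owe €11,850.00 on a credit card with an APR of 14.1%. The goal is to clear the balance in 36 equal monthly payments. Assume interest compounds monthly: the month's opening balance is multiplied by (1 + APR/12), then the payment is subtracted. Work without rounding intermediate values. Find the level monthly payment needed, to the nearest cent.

Monthly rate r = 14.1%/12 = 1.175% = 0.01175.
Level-payment amortization: P = B₀·r / (1 − (1+r)^(−n)) = 11850.00·0.01175 / (1 − 1.01175^(−36)).
Denominator 1 − (1+r)^(−36) = 0.343304062.
P = 139.238 / 0.343304062 ≈ 405.58.

€405.58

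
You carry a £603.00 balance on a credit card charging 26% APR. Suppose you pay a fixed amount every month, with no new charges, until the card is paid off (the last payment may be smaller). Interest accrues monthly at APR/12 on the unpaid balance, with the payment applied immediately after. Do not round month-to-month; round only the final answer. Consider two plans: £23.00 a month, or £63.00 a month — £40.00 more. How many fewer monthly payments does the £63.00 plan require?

29 fewer payments

Monthly rate r = 26%/12 = 2.16667% = 0.0216667.
At £23.00/mo: n = ⌈−ln(1 − rB₀/P)/ln(1+r)⌉ = 40 payments (last £3.74); total interest = total paid − £603.00 = £297.74.
At £63.00/mo: 11 payments (last £53.17); total interest £80.17.
Payments saved = 40 − 11 = 29.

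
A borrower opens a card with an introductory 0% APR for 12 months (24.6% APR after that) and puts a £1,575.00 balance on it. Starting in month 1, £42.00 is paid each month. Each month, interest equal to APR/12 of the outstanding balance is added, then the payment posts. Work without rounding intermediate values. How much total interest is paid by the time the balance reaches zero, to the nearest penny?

Promo months 1–12 at r₀ = 0%/12 = 0; months 13+ at r₁ = 24.6%/12 = 0.0205.
After month 12 (no interest yet): B = £1,575.00 − 12·£42.00 = £1,071.00.
Then at r₁ with £42.00/mo: n₂ = −ln(1 − r₁·B/P)/ln(1+r₁) ≈ 36.45 → 37 more payments.
Total paid = 48·£42.00 + £19.10 = £2,035.10; interest = £2,035.10 − £1,575.00 = £460.10.

£460.10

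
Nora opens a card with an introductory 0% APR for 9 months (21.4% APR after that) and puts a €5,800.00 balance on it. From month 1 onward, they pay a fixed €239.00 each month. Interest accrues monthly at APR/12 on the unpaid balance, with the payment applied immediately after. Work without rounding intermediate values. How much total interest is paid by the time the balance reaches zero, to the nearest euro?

€648

Promo months 1–9 at r₀ = 0%/12 = 0; months 10+ at r₁ = 21.4%/12 = 0.0178333.
After month 9 (no interest yet): B = €5,800.00 − 9·€239.00 = €3,649.00.
Then at r₁ with €239.00/mo: n₂ = −ln(1 − r₁·B/P)/ln(1+r₁) ≈ 17.98 → 18 more payments.
Total paid = 26·€239.00 + €234.46 = €6,448.46; interest = €6,448.46 − €5,800.00 = €648.46.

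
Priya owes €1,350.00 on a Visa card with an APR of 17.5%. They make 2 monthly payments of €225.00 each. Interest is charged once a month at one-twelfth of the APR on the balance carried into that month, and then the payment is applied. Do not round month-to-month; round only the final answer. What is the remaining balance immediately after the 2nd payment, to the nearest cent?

Monthly rate r = 17.5%/12 = 1.45833% = 0.0145833.
Each month: B ← B·(1+r) − €225.00.
Month 1: interest €19.69; balance after payment €1,144.69.
Month 2: interest €16.69; balance after payment €936.38.

€936.38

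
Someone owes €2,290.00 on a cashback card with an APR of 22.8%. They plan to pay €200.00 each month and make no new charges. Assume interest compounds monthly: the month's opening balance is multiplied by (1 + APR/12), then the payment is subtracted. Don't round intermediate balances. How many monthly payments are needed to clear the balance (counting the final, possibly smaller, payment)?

14 payments

Monthly rate r = 22.8%/12 = 1.9% = 0.019.
Recurrence: B ← B·(1+r) − €200.00.
Month 1: interest €43.51; balance after payment €2,133.51.
Month 2: interest €40.54; balance after payment €1,974.05.
Closed form: n = −ln(1 − rB₀/P)/ln(1+r) = −ln(0.78245)/ln(1.019) ≈ 13.034, so the balance reaches zero during payment 14.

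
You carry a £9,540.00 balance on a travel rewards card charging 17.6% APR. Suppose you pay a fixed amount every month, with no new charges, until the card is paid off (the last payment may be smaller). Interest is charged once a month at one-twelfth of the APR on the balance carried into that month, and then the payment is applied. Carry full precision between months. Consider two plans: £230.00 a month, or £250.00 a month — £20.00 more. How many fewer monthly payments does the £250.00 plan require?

Monthly rate r = 17.6%/12 = 1.46667% = 0.0146667.
At £230.00/mo: n = ⌈−ln(1 − rB₀/P)/ln(1+r)⌉ = 65 payments (last £87.77); total interest = total paid − £9,540.00 = £5,267.77.
At £250.00/mo: 57 payments (last £84.28); total interest £4,544.28.
Payments saved = 65 − 57 = 8.

8 fewer payments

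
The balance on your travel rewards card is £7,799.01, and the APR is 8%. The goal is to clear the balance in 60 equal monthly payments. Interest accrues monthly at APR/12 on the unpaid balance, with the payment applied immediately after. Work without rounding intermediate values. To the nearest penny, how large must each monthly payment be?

Monthly rate r = 8%/12 = 0.666667% = 0.00666667.
Level-payment amortization: P = B₀·r / (1 − (1+r)^(−n)) = 7799.01·0.00666667 / (1 − 1.00667^(−60)).
Denominator 1 − (1+r)^(−60) = 0.328789556.
P = 51.9934 / 0.328789556 ≈ 158.14.

£158.14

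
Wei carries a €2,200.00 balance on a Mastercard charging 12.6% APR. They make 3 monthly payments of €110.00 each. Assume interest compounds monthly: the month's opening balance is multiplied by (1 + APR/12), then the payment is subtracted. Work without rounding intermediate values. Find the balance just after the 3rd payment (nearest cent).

Monthly rate r = 12.6%/12 = 1.05% = 0.0105.
Each month: B ← B·(1+r) − €110.00.
Month 1: interest €23.10; balance after payment €2,113.10.
Month 2: interest €22.19; balance after payment €2,025.29.
Month 3: interest €21.27; balance after payment €1,936.55.

€1,936.55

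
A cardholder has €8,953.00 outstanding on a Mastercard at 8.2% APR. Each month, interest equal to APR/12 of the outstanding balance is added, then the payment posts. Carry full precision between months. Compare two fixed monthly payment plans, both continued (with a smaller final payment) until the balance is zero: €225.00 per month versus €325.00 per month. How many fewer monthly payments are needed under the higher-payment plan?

Monthly rate r = 8.2%/12 = 0.683333% = 0.00683333.
At €225.00/mo: n = ⌈−ln(1 − rB₀/P)/ln(1+r)⌉ = 47 payments (last €134.35); total interest = total paid − €8,953.00 = €1,531.35.
At €325.00/mo: 31 payments (last €203.13); total interest €1,000.13.
Payments saved = 47 − 31 = 16.

16 fewer payments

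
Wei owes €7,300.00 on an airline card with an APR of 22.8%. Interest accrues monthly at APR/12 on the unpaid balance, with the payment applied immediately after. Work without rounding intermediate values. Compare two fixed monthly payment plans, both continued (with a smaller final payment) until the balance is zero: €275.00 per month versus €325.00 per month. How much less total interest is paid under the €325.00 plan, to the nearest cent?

€646.60

Monthly rate r = 22.8%/12 = 1.9% = 0.019.
At €275.00/mo: n = ⌈−ln(1 − rB₀/P)/ln(1+r)⌉ = 38 payments (last €81.01); total interest = total paid − €7,300.00 = €2,956.01.
At €325.00/mo: 30 payments (last €184.41); total interest €2,309.41.
Interest saved = €2,956.01 − €2,309.41 = €646.60.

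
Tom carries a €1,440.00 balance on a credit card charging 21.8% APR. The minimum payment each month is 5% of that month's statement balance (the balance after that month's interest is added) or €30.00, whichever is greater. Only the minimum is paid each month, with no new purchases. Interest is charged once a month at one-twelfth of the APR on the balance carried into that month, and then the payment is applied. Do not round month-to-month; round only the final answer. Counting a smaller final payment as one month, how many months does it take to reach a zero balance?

Monthly rate r = 21.8%/12 = 1.81667% = 0.0181667.
While 5% of the post-interest balance exceeds €30.00, each month B ← (B·(1+r))·(1 − 0.05), i.e. B shrinks by the factor (1+r)·0.95 = 0.96726.
This holds for months 1–27. Entering month 28 the balance is €586.15; 5% of the post-interest balance is now below €30.00, so the flat €30.00 minimum applies from here.
From month 28 a fixed €30.00 at rate r clears €586.15 in 25 more payments. Total: 27 + 25 = 52 months.

52 months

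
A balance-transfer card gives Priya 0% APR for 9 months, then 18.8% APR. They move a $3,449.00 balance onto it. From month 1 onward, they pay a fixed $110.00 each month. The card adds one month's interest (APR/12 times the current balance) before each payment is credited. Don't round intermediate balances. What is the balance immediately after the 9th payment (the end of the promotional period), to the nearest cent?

Promo months 1–9 at r₀ = 0%/12 = 0; months 10+ at r₁ = 18.8%/12 = 0.0156667.
After month 9 (no interest yet): B = $3,449.00 − 9·$110.00 = $2,459.00.

$2,459.00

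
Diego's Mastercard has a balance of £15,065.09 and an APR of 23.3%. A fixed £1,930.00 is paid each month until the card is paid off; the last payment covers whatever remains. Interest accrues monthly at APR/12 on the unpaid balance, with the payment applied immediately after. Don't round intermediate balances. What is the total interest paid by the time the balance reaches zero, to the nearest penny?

Monthly rate r = 23.3%/12 = 1.94167% = 0.0194167.
Payoff takes n = ⌈−ln(1 − rB₀/P)/ln(1+r)⌉ = ⌈8.547⌉ = 9 payments; the last is £1,059.71.
Total paid = 8·£1,930.00 + £1,059.71 = £16,499.71.
Total interest = total paid − principal = £16,499.71 − £15,065.09 = £1,434.62.

£1,434.62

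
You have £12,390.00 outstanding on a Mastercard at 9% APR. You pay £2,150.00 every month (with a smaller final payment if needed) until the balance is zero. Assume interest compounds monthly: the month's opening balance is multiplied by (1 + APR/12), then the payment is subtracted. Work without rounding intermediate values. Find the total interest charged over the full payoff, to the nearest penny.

Monthly rate r = 9%/12 = 0.75% = 0.0075.
Payoff takes n = ⌈−ln(1 − rB₀/P)/ln(1+r)⌉ = ⌈5.913⌉ = 6 payments; the last is £1,963.80.
Total paid = 5·£2,150.00 + £1,963.80 = £12,713.80.
Total interest = total paid − principal = £12,713.80 − £12,390.00 = £323.80.

£323.80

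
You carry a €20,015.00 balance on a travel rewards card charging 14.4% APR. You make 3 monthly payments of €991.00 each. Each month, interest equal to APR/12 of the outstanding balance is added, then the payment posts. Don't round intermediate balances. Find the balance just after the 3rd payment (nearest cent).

Monthly rate r = 14.4%/12 = 1.2% = 0.012.
Each month: B ← B·(1+r) − €991.00.
Month 1: interest €240.18; balance after payment €19,264.18.
Month 2: interest €231.17; balance after payment €18,504.35.
Month 3: interest €222.05; balance after payment €17,735.40.

€17,735.40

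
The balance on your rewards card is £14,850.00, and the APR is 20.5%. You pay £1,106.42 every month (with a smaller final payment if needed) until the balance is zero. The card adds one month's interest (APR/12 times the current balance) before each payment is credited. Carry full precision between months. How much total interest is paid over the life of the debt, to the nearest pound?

Monthly rate r = 20.5%/12 = 1.70833% = 0.0170833.
Payoff takes n = ⌈−ln(1 − rB₀/P)/ln(1+r)⌉ = ⌈15.375⌉ = 16 payments; the last is £417.17.
Total paid = 15·£1,106.42 + £417.17 = £17,013.47.
Total interest = total paid − principal = £17,013.47 − £14,850.00 = £2,163.47.

£2,163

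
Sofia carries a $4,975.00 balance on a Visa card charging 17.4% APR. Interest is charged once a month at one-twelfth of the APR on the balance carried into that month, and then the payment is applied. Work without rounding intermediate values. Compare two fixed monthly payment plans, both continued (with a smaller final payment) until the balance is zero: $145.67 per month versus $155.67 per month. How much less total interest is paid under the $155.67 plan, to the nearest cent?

Monthly rate r = 17.4%/12 = 1.45% = 0.0145.
At $145.67/mo: n = ⌈−ln(1 − rB₀/P)/ln(1+r)⌉ = 48 payments (last $71.19); total interest = total paid − $4,975.00 = $1,942.68.
At $155.67/mo: 44 payments (last $37.83); total interest $1,756.64.
Interest saved = $1,942.68 − $1,756.64 = $186.04.

$186.04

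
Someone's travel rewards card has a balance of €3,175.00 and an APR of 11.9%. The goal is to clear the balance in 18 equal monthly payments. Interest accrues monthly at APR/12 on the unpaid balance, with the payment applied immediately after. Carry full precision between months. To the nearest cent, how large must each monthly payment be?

Monthly rate r = 11.9%/12 = 0.991667% = 0.00991667.
Level-payment amortization: P = B₀·r / (1 − (1+r)^(−n)) = 3175.00·0.00991667 / (1 − 1.00992^(−18)).
Denominator 1 − (1+r)^(−18) = 0.162740102.
P = 31.4854 / 0.162740102 ≈ 193.47.

€193.47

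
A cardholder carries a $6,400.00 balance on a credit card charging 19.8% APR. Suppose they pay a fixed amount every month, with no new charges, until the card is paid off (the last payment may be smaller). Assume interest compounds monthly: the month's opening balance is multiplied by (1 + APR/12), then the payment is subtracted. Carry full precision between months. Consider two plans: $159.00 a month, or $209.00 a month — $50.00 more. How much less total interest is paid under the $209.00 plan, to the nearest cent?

$1,613.72

Monthly rate r = 19.8%/12 = 1.65% = 0.0165.
At $159.00/mo: n = ⌈−ln(1 − rB₀/P)/ln(1+r)⌉ = 67 payments (last $106.97); total interest = total paid − $6,400.00 = $4,200.97.
At $209.00/mo: 44 payments (last $0.25); total interest $2,587.25.
Interest saved = $4,200.97 − $2,587.25 = $1,613.72.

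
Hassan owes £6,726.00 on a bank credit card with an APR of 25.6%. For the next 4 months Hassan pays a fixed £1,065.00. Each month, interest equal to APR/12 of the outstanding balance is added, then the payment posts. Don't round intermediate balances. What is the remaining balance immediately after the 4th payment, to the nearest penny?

Monthly rate r = 25.6%/12 = 2.13333% = 0.0213333.
Each month: B ← B·(1+r) − £1,065.00.
Month 1: interest £143.49; balance after payment £5,804.49.
Month 2: interest £123.83; balance after payment £4,863.32.
Month 3: interest £103.75; balance after payment £3,902.07.
Month 4: interest £83.24; balance after payment £2,920.31.

£2,920.31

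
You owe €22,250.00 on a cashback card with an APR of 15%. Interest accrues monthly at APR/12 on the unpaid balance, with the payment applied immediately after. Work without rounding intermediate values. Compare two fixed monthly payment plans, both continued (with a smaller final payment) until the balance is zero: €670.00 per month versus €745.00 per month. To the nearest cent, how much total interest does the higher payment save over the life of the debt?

Monthly rate r = 15%/12 = 1.25% = 0.0125.
At €670.00/mo: n = ⌈−ln(1 − rB₀/P)/ln(1+r)⌉ = 44 payments (last €117.45); total interest = total paid − €22,250.00 = €6,677.45.
At €745.00/mo: 38 payments (last €462.24); total interest €5,777.24.
Interest saved = €6,677.45 − €5,777.24 = €900.21.

€900.21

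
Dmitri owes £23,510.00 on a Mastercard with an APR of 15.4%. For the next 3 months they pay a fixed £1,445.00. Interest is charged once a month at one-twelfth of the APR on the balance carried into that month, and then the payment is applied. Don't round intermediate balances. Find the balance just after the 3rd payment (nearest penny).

£20,035.93

Monthly rate r = 15.4%/12 = 1.28333% = 0.0128333.
Each month: B ← B·(1+r) − £1,445.00.
Month 1: interest £301.71; balance after payment £22,366.71.
Month 2: interest £287.04; balance after payment £21,208.75.
Month 3: interest £272.18; balance after payment £20,035.93.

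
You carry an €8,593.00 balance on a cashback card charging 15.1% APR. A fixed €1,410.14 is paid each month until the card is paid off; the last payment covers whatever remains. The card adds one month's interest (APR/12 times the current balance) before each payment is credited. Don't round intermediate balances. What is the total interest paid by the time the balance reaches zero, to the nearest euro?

€406

Monthly rate r = 15.1%/12 = 1.25833% = 0.0125833.
Payoff takes n = ⌈−ln(1 − rB₀/P)/ln(1+r)⌉ = ⌈6.380⌉ = 7 payments; the last is €537.70.
Total paid = 6·€1,410.14 + €537.70 = €8,998.54.
Total interest = total paid − principal = €8,998.54 − €8,593.00 = €405.54.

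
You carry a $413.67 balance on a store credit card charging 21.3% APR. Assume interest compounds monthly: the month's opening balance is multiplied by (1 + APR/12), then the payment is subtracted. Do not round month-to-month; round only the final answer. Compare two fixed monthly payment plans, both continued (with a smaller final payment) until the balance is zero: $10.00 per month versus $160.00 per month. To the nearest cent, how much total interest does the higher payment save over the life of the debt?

$325.73

Monthly rate r = 21.3%/12 = 1.775% = 0.01775.
At $10.00/mo: n = ⌈−ln(1 − rB₀/P)/ln(1+r)⌉ = 76 payments (last $3.25); total interest = total paid − $413.67 = $339.58.
At $160.00/mo: 3 payments (last $107.52); total interest $13.85.
Interest saved = $339.58 − $13.85 = $325.73.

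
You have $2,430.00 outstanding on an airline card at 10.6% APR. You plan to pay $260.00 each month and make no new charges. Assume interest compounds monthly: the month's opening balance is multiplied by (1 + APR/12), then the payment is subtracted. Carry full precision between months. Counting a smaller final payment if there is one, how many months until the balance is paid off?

10 months

Monthly rate r = 10.6%/12 = 0.883333% = 0.00883333.
Recurrence: B ← B·(1+r) − $260.00.
Month 1: interest $21.46; balance after payment $2,191.47.
Month 2: interest $19.36; balance after payment $1,950.82.
Closed form: n = −ln(1 − rB₀/P)/ln(1+r) = −ln(0.91744)/ln(1.00883) ≈ 9.798, so the balance reaches zero during payment 10.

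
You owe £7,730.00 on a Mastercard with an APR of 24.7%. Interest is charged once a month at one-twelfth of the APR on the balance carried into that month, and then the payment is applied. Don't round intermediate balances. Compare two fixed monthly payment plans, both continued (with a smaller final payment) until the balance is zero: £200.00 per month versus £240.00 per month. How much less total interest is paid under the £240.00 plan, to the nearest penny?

Monthly rate r = 24.7%/12 = 2.05833% = 0.0205833.
At £200.00/mo: n = ⌈−ln(1 − rB₀/P)/ln(1+r)⌉ = 78 payments (last £182.61); total interest = total paid − £7,730.00 = £7,852.61.
At £240.00/mo: 54 payments (last £91.25); total interest £5,081.25.
Interest saved = £7,852.61 − £5,081.25 = £2,771.36.

£2,771.36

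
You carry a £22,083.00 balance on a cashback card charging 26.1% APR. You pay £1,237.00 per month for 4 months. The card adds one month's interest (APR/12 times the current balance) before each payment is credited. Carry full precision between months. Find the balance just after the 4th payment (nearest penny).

Monthly rate r = 26.1%/12 = 2.175% = 0.02175.
Each month: B ← B·(1+r) − £1,237.00.
Month 1: interest £480.31; balance after payment £21,326.31.
Month 2: interest £463.85; balance after payment £20,553.15.
Month 3: interest £447.03; balance after payment £19,763.18.
Month 4: interest £429.85; balance after payment £18,956.03.

£18,956.03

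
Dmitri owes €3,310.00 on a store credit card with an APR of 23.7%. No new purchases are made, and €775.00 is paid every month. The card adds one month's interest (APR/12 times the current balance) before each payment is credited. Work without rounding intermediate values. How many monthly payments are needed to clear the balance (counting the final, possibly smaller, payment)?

5 payments

Monthly rate r = 23.7%/12 = 1.975% = 0.01975.
Recurrence: B ← B·(1+r) − €775.00.
Month 1: interest €65.37; balance after payment €2,600.37.
Month 2: interest €51.36; balance after payment €1,876.73.
Month 3: interest €37.07; balance after payment €1,138.80.
Month 4: interest €22.49; balance after payment €386.29.
Month 5: interest €7.63; balance after payment €0.00.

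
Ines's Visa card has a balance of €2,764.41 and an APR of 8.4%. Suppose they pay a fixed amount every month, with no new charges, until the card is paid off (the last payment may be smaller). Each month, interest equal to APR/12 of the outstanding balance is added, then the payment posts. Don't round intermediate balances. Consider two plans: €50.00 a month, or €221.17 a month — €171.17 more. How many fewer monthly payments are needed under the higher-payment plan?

Monthly rate r = 8.4%/12 = 0.7% = 0.007.
At €50.00/mo: n = ⌈−ln(1 − rB₀/P)/ln(1+r)⌉ = 71 payments (last €8.09); total interest = total paid − €2,764.41 = €743.68.
At €221.17/mo: 14 payments (last €27.88); total interest €138.68.
Payments saved = 71 − 14 = 57.

57 fewer payments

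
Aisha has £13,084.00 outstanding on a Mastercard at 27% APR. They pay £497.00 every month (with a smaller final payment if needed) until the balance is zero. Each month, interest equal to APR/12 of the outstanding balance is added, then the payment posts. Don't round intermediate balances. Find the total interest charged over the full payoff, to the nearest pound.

Monthly rate r = 27%/12 = 2.25% = 0.0225.
Payoff takes n = ⌈−ln(1 − rB₀/P)/ln(1+r)⌉ = ⌈40.327⌉ = 41 payments; the last is £163.89.
Total paid = 40·£497.00 + £163.89 = £20,043.89.
Total interest = total paid − principal = £20,043.89 − £13,084.00 = £6,959.89.

£6,960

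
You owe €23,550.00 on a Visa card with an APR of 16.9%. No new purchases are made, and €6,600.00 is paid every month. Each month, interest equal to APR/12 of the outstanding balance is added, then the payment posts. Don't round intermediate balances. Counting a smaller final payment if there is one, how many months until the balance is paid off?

4 months

Monthly rate r = 16.9%/12 = 1.40833% = 0.0140833.
Recurrence: B ← B·(1+r) − €6,600.00.
Month 1: interest €331.66; balance after payment €17,281.66.
Month 2: interest €243.38; balance after payment €10,925.05.
Month 3: interest €153.86; balance after payment €4,478.91.
Month 4: interest €63.08; balance after payment €0.00.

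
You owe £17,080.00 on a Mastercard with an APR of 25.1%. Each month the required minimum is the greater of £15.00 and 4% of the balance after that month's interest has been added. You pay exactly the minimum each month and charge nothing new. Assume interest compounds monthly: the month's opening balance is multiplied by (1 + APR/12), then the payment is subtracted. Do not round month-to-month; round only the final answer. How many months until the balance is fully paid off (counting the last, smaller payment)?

226 months

Monthly rate r = 25.1%/12 = 2.09167% = 0.0209167.
While 4% of the post-interest balance exceeds £15.00, each month B ← (B·(1+r))·(1 − 0.04), i.e. B shrinks by the factor (1+r)·0.96 = 0.98008.
This holds for months 1–191. Entering month 192 the balance is £365.96; 4% of the post-interest balance is now below £15.00, so the flat £15.00 minimum applies from here.
From month 192 a fixed £15.00 at rate r clears £365.96 in 35 more payments. Total: 191 + 35 = 226 months.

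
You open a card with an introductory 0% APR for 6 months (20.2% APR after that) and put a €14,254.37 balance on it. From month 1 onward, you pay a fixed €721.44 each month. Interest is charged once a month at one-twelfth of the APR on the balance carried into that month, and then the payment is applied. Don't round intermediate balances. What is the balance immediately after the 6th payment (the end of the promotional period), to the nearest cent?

€9,925.73

Promo months 1–6 at r₀ = 0%/12 = 0; months 7+ at r₁ = 20.2%/12 = 0.0168333.
After month 6 (no interest yet): B = €14,254.37 − 6·€721.44 = €9,925.73.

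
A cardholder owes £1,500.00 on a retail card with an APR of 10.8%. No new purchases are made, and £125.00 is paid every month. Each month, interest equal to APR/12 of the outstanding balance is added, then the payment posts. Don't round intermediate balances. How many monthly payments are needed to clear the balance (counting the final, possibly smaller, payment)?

Monthly rate r = 10.8%/12 = 0.9% = 0.009.
Recurrence: B ← B·(1+r) − £125.00.
Month 1: interest £13.50; balance after payment £1,388.50.
Month 2: interest £12.50; balance after payment £1,276.00.
Closed form: n = −ln(1 − rB₀/P)/ln(1+r) = −ln(0.892)/ln(1.009) ≈ 12.756, so the balance reaches zero during payment 13.

13 months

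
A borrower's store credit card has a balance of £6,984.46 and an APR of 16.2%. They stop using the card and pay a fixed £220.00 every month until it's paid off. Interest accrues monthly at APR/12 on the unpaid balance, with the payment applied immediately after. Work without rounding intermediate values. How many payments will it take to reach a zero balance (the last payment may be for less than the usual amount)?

42 payments

Monthly rate r = 16.2%/12 = 1.35% = 0.0135.
Recurrence: B ← B·(1+r) − £220.00.
Month 1: interest £94.29; balance after payment £6,858.75.
Month 2: interest £92.59; balance after payment £6,731.34.
Closed form: n = −ln(1 − rB₀/P)/ln(1+r) = −ln(0.57141)/ln(1.0135) ≈ 41.735, so the balance reaches zero during payment 42.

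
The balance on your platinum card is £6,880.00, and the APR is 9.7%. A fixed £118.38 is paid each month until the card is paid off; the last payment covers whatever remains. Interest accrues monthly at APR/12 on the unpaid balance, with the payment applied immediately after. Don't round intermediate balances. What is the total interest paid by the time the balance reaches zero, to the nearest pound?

Monthly rate r = 9.7%/12 = 0.808333% = 0.00808333.
Payoff takes n = ⌈−ln(1 − rB₀/P)/ln(1+r)⌉ = ⌈78.809⌉ = 79 payments; the last is £95.80.
Total paid = 78·£118.38 + £95.80 = £9,329.44.
Total interest = total paid − principal = £9,329.44 − £6,880.00 = £2,449.44.

£2,449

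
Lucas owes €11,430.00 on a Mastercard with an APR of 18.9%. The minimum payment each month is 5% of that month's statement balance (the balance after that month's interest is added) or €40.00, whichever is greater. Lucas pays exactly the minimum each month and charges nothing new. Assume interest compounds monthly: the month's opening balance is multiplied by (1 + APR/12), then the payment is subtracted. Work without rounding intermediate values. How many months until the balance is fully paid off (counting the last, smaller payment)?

99 months

Monthly rate r = 18.9%/12 = 1.575% = 0.01575.
While 5% of the post-interest balance exceeds €40.00, each month B ← (B·(1+r))·(1 − 0.05), i.e. B shrinks by the factor (1+r)·0.95 = 0.96496.
This holds for months 1–76. Entering month 77 the balance is €760.05; 5% of the post-interest balance is now below €40.00, so the flat €40.00 minimum applies from here.
From month 77 a fixed €40.00 at rate r clears €760.05 in 23 more payments. Total: 76 + 23 = 99 months.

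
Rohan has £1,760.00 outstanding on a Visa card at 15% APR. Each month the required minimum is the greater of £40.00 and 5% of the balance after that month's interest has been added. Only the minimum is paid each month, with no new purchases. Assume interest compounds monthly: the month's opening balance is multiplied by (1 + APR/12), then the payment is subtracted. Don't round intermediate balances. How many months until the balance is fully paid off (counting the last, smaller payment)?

44 months

Monthly rate r = 15%/12 = 1.25% = 0.0125.
While 5% of the post-interest balance exceeds £40.00, each month B ← (B·(1+r))·(1 − 0.05), i.e. B shrinks by the factor (1+r)·0.95 = 0.96187.
This holds for months 1–21. Entering month 22 the balance is £778.04; 5% of the post-interest balance is now below £40.00, so the flat £40.00 minimum applies from here.
From month 22 a fixed £40.00 at rate r clears £778.04 in 23 more payments. Total: 21 + 23 = 44 months.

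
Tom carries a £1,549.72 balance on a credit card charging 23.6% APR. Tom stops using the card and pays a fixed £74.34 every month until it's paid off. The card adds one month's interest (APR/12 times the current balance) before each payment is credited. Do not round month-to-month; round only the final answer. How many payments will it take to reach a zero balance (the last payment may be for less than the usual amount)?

Monthly rate r = 23.6%/12 = 1.96667% = 0.0196667.
Recurrence: B ← B·(1+r) − £74.34.
Month 1: interest £30.48; balance after payment £1,505.86.
Month 2: interest £29.62; balance after payment £1,461.13.
Closed form: n = −ln(1 − rB₀/P)/ln(1+r) = −ln(0.59002)/ln(1.01967) ≈ 27.090, so the balance reaches zero during payment 28.

28 months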